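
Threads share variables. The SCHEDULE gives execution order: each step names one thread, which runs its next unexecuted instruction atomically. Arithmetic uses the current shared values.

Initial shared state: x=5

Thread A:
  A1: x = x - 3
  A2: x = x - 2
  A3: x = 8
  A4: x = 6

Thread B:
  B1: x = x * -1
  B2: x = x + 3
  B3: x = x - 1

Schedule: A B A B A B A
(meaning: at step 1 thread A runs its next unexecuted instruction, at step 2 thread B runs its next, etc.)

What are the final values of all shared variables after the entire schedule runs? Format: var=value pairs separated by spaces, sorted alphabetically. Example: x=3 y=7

Answer: x=6

Derivation:
Step 1: thread A executes A1 (x = x - 3). Shared: x=2. PCs: A@1 B@0
Step 2: thread B executes B1 (x = x * -1). Shared: x=-2. PCs: A@1 B@1
Step 3: thread A executes A2 (x = x - 2). Shared: x=-4. PCs: A@2 B@1
Step 4: thread B executes B2 (x = x + 3). Shared: x=-1. PCs: A@2 B@2
Step 5: thread A executes A3 (x = 8). Shared: x=8. PCs: A@3 B@2
Step 6: thread B executes B3 (x = x - 1). Shared: x=7. PCs: A@3 B@3
Step 7: thread A executes A4 (x = 6). Shared: x=6. PCs: A@4 B@3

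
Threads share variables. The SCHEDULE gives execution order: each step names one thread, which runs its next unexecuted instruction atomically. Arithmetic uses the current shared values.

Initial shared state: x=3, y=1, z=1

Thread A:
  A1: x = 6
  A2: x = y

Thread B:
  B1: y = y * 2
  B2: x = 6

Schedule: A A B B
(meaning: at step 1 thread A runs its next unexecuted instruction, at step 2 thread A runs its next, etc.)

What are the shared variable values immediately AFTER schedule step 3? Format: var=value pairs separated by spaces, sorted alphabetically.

Step 1: thread A executes A1 (x = 6). Shared: x=6 y=1 z=1. PCs: A@1 B@0
Step 2: thread A executes A2 (x = y). Shared: x=1 y=1 z=1. PCs: A@2 B@0
Step 3: thread B executes B1 (y = y * 2). Shared: x=1 y=2 z=1. PCs: A@2 B@1

Answer: x=1 y=2 z=1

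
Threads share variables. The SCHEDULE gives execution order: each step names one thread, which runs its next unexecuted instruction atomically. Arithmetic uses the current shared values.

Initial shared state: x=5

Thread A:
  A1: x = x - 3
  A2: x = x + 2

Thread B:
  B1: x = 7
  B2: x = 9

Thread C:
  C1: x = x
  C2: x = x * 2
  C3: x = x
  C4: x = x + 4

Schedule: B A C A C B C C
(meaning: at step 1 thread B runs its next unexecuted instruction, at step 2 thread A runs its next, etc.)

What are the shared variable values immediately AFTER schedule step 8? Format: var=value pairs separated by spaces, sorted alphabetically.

Answer: x=13

Derivation:
Step 1: thread B executes B1 (x = 7). Shared: x=7. PCs: A@0 B@1 C@0
Step 2: thread A executes A1 (x = x - 3). Shared: x=4. PCs: A@1 B@1 C@0
Step 3: thread C executes C1 (x = x). Shared: x=4. PCs: A@1 B@1 C@1
Step 4: thread A executes A2 (x = x + 2). Shared: x=6. PCs: A@2 B@1 C@1
Step 5: thread C executes C2 (x = x * 2). Shared: x=12. PCs: A@2 B@1 C@2
Step 6: thread B executes B2 (x = 9). Shared: x=9. PCs: A@2 B@2 C@2
Step 7: thread C executes C3 (x = x). Shared: x=9. PCs: A@2 B@2 C@3
Step 8: thread C executes C4 (x = x + 4). Shared: x=13. PCs: A@2 B@2 C@4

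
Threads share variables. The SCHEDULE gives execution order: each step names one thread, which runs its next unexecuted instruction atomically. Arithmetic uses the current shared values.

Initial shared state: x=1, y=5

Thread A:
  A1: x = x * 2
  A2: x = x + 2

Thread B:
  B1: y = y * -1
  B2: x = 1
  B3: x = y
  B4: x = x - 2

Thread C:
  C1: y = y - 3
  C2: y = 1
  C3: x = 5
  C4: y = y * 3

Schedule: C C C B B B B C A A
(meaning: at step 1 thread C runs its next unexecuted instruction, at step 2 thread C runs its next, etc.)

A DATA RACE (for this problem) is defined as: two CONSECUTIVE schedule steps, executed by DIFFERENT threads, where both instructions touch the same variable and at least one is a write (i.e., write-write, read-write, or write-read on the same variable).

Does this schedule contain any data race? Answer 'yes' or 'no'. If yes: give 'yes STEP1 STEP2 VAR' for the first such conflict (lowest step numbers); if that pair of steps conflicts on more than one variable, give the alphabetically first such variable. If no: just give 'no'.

Answer: no

Derivation:
Steps 1,2: same thread (C). No race.
Steps 2,3: same thread (C). No race.
Steps 3,4: C(r=-,w=x) vs B(r=y,w=y). No conflict.
Steps 4,5: same thread (B). No race.
Steps 5,6: same thread (B). No race.
Steps 6,7: same thread (B). No race.
Steps 7,8: B(r=x,w=x) vs C(r=y,w=y). No conflict.
Steps 8,9: C(r=y,w=y) vs A(r=x,w=x). No conflict.
Steps 9,10: same thread (A). No race.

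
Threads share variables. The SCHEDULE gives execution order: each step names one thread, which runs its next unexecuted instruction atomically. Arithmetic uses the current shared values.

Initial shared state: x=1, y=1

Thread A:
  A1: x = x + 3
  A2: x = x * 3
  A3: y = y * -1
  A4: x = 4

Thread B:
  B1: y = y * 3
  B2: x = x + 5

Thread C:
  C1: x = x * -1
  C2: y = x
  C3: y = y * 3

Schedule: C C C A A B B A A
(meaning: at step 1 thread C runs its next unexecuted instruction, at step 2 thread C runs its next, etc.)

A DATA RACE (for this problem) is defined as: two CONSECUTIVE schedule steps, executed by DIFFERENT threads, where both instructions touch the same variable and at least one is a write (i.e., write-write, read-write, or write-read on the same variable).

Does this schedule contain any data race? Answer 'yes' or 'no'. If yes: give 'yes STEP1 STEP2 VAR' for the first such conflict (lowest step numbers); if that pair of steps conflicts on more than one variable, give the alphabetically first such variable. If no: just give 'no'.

Steps 1,2: same thread (C). No race.
Steps 2,3: same thread (C). No race.
Steps 3,4: C(r=y,w=y) vs A(r=x,w=x). No conflict.
Steps 4,5: same thread (A). No race.
Steps 5,6: A(r=x,w=x) vs B(r=y,w=y). No conflict.
Steps 6,7: same thread (B). No race.
Steps 7,8: B(r=x,w=x) vs A(r=y,w=y). No conflict.
Steps 8,9: same thread (A). No race.

Answer: no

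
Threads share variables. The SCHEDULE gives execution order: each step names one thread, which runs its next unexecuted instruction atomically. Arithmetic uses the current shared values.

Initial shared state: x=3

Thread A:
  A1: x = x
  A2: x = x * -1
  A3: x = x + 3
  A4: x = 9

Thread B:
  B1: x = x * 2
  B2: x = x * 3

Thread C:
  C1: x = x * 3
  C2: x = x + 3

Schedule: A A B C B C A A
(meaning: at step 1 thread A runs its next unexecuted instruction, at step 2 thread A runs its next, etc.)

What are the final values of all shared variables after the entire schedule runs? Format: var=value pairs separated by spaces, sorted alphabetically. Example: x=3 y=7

Answer: x=9

Derivation:
Step 1: thread A executes A1 (x = x). Shared: x=3. PCs: A@1 B@0 C@0
Step 2: thread A executes A2 (x = x * -1). Shared: x=-3. PCs: A@2 B@0 C@0
Step 3: thread B executes B1 (x = x * 2). Shared: x=-6. PCs: A@2 B@1 C@0
Step 4: thread C executes C1 (x = x * 3). Shared: x=-18. PCs: A@2 B@1 C@1
Step 5: thread B executes B2 (x = x * 3). Shared: x=-54. PCs: A@2 B@2 C@1
Step 6: thread C executes C2 (x = x + 3). Shared: x=-51. PCs: A@2 B@2 C@2
Step 7: thread A executes A3 (x = x + 3). Shared: x=-48. PCs: A@3 B@2 C@2
Step 8: thread A executes A4 (x = 9). Shared: x=9. PCs: A@4 B@2 C@2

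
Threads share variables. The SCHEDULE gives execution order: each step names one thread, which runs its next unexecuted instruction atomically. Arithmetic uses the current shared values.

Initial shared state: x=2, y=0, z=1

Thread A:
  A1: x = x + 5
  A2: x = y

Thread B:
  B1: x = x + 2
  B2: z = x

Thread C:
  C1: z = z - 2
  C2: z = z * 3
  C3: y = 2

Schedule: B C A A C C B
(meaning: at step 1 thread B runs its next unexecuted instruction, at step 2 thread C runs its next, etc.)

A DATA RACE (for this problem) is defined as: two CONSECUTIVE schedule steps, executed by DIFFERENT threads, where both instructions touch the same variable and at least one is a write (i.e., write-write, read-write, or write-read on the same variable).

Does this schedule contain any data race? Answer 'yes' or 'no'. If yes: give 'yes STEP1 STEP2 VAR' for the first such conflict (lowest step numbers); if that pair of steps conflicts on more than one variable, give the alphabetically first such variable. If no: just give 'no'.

Answer: no

Derivation:
Steps 1,2: B(r=x,w=x) vs C(r=z,w=z). No conflict.
Steps 2,3: C(r=z,w=z) vs A(r=x,w=x). No conflict.
Steps 3,4: same thread (A). No race.
Steps 4,5: A(r=y,w=x) vs C(r=z,w=z). No conflict.
Steps 5,6: same thread (C). No race.
Steps 6,7: C(r=-,w=y) vs B(r=x,w=z). No conflict.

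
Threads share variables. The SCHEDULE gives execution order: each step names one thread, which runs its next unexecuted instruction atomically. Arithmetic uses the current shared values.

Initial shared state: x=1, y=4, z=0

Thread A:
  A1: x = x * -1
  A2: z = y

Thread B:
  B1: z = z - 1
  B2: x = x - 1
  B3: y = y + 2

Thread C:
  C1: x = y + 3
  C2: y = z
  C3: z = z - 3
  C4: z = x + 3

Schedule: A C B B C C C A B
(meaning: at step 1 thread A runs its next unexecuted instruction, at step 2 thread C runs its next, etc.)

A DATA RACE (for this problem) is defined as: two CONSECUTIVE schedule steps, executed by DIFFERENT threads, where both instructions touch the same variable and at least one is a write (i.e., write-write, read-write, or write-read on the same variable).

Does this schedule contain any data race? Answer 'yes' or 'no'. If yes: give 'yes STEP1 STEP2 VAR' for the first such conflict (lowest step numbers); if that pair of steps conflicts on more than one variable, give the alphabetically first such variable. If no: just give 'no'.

Steps 1,2: A(x = x * -1) vs C(x = y + 3). RACE on x (W-W).
Steps 2,3: C(r=y,w=x) vs B(r=z,w=z). No conflict.
Steps 3,4: same thread (B). No race.
Steps 4,5: B(r=x,w=x) vs C(r=z,w=y). No conflict.
Steps 5,6: same thread (C). No race.
Steps 6,7: same thread (C). No race.
Steps 7,8: C(z = x + 3) vs A(z = y). RACE on z (W-W).
Steps 8,9: A(z = y) vs B(y = y + 2). RACE on y (R-W).
First conflict at steps 1,2.

Answer: yes 1 2 x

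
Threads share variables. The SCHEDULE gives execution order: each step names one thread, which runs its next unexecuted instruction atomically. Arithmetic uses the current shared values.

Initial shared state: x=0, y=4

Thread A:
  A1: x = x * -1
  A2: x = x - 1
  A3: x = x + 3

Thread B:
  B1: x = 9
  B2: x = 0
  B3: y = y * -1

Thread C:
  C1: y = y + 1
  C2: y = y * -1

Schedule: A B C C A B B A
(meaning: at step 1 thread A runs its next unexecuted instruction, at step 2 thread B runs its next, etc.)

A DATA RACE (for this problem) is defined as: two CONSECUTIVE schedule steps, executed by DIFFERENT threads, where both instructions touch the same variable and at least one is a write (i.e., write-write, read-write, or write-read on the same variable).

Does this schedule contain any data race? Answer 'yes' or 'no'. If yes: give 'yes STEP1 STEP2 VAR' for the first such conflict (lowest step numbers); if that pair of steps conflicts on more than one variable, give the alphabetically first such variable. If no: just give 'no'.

Steps 1,2: A(x = x * -1) vs B(x = 9). RACE on x (W-W).
Steps 2,3: B(r=-,w=x) vs C(r=y,w=y). No conflict.
Steps 3,4: same thread (C). No race.
Steps 4,5: C(r=y,w=y) vs A(r=x,w=x). No conflict.
Steps 5,6: A(x = x - 1) vs B(x = 0). RACE on x (W-W).
Steps 6,7: same thread (B). No race.
Steps 7,8: B(r=y,w=y) vs A(r=x,w=x). No conflict.
First conflict at steps 1,2.

Answer: yes 1 2 x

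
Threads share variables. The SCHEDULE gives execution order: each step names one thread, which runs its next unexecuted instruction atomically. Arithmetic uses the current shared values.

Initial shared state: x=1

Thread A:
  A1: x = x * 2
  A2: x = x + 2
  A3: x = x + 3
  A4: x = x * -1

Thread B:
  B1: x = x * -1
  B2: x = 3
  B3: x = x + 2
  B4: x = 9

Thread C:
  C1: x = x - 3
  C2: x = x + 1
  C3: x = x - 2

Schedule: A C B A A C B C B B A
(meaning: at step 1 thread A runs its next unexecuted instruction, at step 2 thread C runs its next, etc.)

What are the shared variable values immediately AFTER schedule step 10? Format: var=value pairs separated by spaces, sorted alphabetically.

Step 1: thread A executes A1 (x = x * 2). Shared: x=2. PCs: A@1 B@0 C@0
Step 2: thread C executes C1 (x = x - 3). Shared: x=-1. PCs: A@1 B@0 C@1
Step 3: thread B executes B1 (x = x * -1). Shared: x=1. PCs: A@1 B@1 C@1
Step 4: thread A executes A2 (x = x + 2). Shared: x=3. PCs: A@2 B@1 C@1
Step 5: thread A executes A3 (x = x + 3). Shared: x=6. PCs: A@3 B@1 C@1
Step 6: thread C executes C2 (x = x + 1). Shared: x=7. PCs: A@3 B@1 C@2
Step 7: thread B executes B2 (x = 3). Shared: x=3. PCs: A@3 B@2 C@2
Step 8: thread C executes C3 (x = x - 2). Shared: x=1. PCs: A@3 B@2 C@3
Step 9: thread B executes B3 (x = x + 2). Shared: x=3. PCs: A@3 B@3 C@3
Step 10: thread B executes B4 (x = 9). Shared: x=9. PCs: A@3 B@4 C@3

Answer: x=9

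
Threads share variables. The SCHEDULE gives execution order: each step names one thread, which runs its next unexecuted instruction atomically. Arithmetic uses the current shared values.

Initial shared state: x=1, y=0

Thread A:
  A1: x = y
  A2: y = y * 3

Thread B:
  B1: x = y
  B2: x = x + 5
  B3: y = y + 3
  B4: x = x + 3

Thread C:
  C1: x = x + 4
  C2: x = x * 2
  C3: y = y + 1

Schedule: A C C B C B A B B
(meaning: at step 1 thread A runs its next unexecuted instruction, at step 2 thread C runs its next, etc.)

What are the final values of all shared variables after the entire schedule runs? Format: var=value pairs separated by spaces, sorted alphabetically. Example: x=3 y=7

Answer: x=8 y=6

Derivation:
Step 1: thread A executes A1 (x = y). Shared: x=0 y=0. PCs: A@1 B@0 C@0
Step 2: thread C executes C1 (x = x + 4). Shared: x=4 y=0. PCs: A@1 B@0 C@1
Step 3: thread C executes C2 (x = x * 2). Shared: x=8 y=0. PCs: A@1 B@0 C@2
Step 4: thread B executes B1 (x = y). Shared: x=0 y=0. PCs: A@1 B@1 C@2
Step 5: thread C executes C3 (y = y + 1). Shared: x=0 y=1. PCs: A@1 B@1 C@3
Step 6: thread B executes B2 (x = x + 5). Shared: x=5 y=1. PCs: A@1 B@2 C@3
Step 7: thread A executes A2 (y = y * 3). Shared: x=5 y=3. PCs: A@2 B@2 C@3
Step 8: thread B executes B3 (y = y + 3). Shared: x=5 y=6. PCs: A@2 B@3 C@3
Step 9: thread B executes B4 (x = x + 3). Shared: x=8 y=6. PCs: A@2 B@4 C@3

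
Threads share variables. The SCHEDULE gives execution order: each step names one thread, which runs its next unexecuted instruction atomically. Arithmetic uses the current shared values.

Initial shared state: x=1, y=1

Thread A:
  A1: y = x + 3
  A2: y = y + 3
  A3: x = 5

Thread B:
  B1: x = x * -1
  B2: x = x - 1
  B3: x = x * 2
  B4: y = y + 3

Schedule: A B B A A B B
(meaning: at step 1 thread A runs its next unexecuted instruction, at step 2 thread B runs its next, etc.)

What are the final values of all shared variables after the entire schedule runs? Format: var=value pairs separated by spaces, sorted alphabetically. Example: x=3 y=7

Step 1: thread A executes A1 (y = x + 3). Shared: x=1 y=4. PCs: A@1 B@0
Step 2: thread B executes B1 (x = x * -1). Shared: x=-1 y=4. PCs: A@1 B@1
Step 3: thread B executes B2 (x = x - 1). Shared: x=-2 y=4. PCs: A@1 B@2
Step 4: thread A executes A2 (y = y + 3). Shared: x=-2 y=7. PCs: A@2 B@2
Step 5: thread A executes A3 (x = 5). Shared: x=5 y=7. PCs: A@3 B@2
Step 6: thread B executes B3 (x = x * 2). Shared: x=10 y=7. PCs: A@3 B@3
Step 7: thread B executes B4 (y = y + 3). Shared: x=10 y=10. PCs: A@3 B@4

Answer: x=10 y=10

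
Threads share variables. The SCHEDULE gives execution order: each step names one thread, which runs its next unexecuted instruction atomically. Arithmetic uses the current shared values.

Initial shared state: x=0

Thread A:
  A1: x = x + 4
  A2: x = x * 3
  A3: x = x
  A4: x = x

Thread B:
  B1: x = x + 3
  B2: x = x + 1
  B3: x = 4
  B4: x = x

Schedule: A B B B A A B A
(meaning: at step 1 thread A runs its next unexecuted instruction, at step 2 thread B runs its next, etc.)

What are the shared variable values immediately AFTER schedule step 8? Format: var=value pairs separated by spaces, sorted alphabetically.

Answer: x=12

Derivation:
Step 1: thread A executes A1 (x = x + 4). Shared: x=4. PCs: A@1 B@0
Step 2: thread B executes B1 (x = x + 3). Shared: x=7. PCs: A@1 B@1
Step 3: thread B executes B2 (x = x + 1). Shared: x=8. PCs: A@1 B@2
Step 4: thread B executes B3 (x = 4). Shared: x=4. PCs: A@1 B@3
Step 5: thread A executes A2 (x = x * 3). Shared: x=12. PCs: A@2 B@3
Step 6: thread A executes A3 (x = x). Shared: x=12. PCs: A@3 B@3
Step 7: thread B executes B4 (x = x). Shared: x=12. PCs: A@3 B@4
Step 8: thread A executes A4 (x = x). Shared: x=12. PCs: A@4 B@4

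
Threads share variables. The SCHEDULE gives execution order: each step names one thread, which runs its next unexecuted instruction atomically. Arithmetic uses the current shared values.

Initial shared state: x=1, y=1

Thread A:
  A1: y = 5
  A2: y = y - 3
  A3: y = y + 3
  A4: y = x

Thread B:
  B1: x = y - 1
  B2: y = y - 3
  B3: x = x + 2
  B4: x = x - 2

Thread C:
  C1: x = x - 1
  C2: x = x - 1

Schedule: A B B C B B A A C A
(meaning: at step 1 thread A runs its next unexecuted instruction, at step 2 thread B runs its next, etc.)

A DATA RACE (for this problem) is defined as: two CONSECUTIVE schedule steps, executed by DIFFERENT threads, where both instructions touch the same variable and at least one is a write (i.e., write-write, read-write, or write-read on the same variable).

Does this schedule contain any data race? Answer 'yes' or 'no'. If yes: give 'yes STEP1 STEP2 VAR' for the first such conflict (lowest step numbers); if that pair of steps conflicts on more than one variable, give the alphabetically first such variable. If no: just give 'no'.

Answer: yes 1 2 y

Derivation:
Steps 1,2: A(y = 5) vs B(x = y - 1). RACE on y (W-R).
Steps 2,3: same thread (B). No race.
Steps 3,4: B(r=y,w=y) vs C(r=x,w=x). No conflict.
Steps 4,5: C(x = x - 1) vs B(x = x + 2). RACE on x (W-W).
Steps 5,6: same thread (B). No race.
Steps 6,7: B(r=x,w=x) vs A(r=y,w=y). No conflict.
Steps 7,8: same thread (A). No race.
Steps 8,9: A(r=y,w=y) vs C(r=x,w=x). No conflict.
Steps 9,10: C(x = x - 1) vs A(y = x). RACE on x (W-R).
First conflict at steps 1,2.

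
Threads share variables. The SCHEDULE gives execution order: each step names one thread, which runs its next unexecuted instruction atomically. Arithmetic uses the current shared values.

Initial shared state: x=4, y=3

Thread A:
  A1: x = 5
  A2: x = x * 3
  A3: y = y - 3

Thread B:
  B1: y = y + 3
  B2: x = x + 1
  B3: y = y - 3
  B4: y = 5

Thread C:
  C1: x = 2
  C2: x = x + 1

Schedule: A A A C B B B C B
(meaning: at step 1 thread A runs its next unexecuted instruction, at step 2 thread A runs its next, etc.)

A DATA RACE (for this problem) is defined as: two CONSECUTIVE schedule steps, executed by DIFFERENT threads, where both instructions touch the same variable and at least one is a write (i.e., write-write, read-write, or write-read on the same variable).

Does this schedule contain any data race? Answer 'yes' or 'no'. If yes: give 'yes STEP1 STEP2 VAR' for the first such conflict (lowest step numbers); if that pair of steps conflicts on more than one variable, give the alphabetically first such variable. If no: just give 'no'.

Steps 1,2: same thread (A). No race.
Steps 2,3: same thread (A). No race.
Steps 3,4: A(r=y,w=y) vs C(r=-,w=x). No conflict.
Steps 4,5: C(r=-,w=x) vs B(r=y,w=y). No conflict.
Steps 5,6: same thread (B). No race.
Steps 6,7: same thread (B). No race.
Steps 7,8: B(r=y,w=y) vs C(r=x,w=x). No conflict.
Steps 8,9: C(r=x,w=x) vs B(r=-,w=y). No conflict.

Answer: no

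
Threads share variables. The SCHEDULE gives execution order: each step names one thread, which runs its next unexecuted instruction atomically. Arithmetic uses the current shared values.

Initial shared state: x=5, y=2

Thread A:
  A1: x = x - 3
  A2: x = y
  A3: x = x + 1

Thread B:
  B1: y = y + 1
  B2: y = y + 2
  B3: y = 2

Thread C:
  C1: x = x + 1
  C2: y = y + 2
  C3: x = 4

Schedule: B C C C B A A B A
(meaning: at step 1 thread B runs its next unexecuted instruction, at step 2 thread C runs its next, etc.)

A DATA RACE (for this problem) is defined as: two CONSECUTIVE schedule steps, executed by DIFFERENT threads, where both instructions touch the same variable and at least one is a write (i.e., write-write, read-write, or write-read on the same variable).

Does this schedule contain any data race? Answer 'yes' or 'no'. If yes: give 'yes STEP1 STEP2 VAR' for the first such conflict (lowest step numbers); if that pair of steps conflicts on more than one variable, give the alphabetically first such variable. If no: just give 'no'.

Steps 1,2: B(r=y,w=y) vs C(r=x,w=x). No conflict.
Steps 2,3: same thread (C). No race.
Steps 3,4: same thread (C). No race.
Steps 4,5: C(r=-,w=x) vs B(r=y,w=y). No conflict.
Steps 5,6: B(r=y,w=y) vs A(r=x,w=x). No conflict.
Steps 6,7: same thread (A). No race.
Steps 7,8: A(x = y) vs B(y = 2). RACE on y (R-W).
Steps 8,9: B(r=-,w=y) vs A(r=x,w=x). No conflict.
First conflict at steps 7,8.

Answer: yes 7 8 y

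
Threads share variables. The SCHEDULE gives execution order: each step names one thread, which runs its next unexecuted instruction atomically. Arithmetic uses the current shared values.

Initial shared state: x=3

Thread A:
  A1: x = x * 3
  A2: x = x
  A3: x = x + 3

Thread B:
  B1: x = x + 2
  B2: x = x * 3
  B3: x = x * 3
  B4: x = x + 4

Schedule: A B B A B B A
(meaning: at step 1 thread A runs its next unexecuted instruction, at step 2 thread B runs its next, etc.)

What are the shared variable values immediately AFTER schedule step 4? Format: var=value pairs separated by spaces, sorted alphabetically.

Step 1: thread A executes A1 (x = x * 3). Shared: x=9. PCs: A@1 B@0
Step 2: thread B executes B1 (x = x + 2). Shared: x=11. PCs: A@1 B@1
Step 3: thread B executes B2 (x = x * 3). Shared: x=33. PCs: A@1 B@2
Step 4: thread A executes A2 (x = x). Shared: x=33. PCs: A@2 B@2

Answer: x=33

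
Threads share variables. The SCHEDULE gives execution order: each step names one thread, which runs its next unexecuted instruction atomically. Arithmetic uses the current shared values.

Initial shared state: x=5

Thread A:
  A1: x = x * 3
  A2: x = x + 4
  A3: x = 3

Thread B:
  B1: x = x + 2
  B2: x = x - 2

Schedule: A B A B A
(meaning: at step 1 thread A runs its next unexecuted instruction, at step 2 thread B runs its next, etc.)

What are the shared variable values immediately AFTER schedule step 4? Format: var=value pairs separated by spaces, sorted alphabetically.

Step 1: thread A executes A1 (x = x * 3). Shared: x=15. PCs: A@1 B@0
Step 2: thread B executes B1 (x = x + 2). Shared: x=17. PCs: A@1 B@1
Step 3: thread A executes A2 (x = x + 4). Shared: x=21. PCs: A@2 B@1
Step 4: thread B executes B2 (x = x - 2). Shared: x=19. PCs: A@2 B@2

Answer: x=19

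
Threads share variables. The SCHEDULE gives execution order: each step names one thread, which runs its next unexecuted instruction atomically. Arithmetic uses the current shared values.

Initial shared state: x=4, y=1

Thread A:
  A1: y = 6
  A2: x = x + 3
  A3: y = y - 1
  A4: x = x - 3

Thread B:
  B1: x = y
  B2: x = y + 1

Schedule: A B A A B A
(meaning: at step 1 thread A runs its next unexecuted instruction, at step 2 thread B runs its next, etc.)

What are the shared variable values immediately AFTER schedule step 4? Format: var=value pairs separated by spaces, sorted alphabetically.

Answer: x=9 y=5

Derivation:
Step 1: thread A executes A1 (y = 6). Shared: x=4 y=6. PCs: A@1 B@0
Step 2: thread B executes B1 (x = y). Shared: x=6 y=6. PCs: A@1 B@1
Step 3: thread A executes A2 (x = x + 3). Shared: x=9 y=6. PCs: A@2 B@1
Step 4: thread A executes A3 (y = y - 1). Shared: x=9 y=5. PCs: A@3 B@1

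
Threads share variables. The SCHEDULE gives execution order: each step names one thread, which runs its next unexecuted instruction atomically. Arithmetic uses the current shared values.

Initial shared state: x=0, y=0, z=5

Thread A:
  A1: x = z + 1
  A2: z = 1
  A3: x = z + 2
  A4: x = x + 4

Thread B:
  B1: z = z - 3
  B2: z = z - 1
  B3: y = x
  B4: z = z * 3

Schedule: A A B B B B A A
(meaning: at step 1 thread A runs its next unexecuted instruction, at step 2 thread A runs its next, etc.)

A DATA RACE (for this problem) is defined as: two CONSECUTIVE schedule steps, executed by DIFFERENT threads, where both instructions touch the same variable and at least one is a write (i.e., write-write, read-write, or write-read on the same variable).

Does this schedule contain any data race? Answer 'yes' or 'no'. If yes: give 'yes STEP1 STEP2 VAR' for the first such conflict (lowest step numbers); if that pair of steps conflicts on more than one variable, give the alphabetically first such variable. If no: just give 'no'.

Answer: yes 2 3 z

Derivation:
Steps 1,2: same thread (A). No race.
Steps 2,3: A(z = 1) vs B(z = z - 3). RACE on z (W-W).
Steps 3,4: same thread (B). No race.
Steps 4,5: same thread (B). No race.
Steps 5,6: same thread (B). No race.
Steps 6,7: B(z = z * 3) vs A(x = z + 2). RACE on z (W-R).
Steps 7,8: same thread (A). No race.
First conflict at steps 2,3.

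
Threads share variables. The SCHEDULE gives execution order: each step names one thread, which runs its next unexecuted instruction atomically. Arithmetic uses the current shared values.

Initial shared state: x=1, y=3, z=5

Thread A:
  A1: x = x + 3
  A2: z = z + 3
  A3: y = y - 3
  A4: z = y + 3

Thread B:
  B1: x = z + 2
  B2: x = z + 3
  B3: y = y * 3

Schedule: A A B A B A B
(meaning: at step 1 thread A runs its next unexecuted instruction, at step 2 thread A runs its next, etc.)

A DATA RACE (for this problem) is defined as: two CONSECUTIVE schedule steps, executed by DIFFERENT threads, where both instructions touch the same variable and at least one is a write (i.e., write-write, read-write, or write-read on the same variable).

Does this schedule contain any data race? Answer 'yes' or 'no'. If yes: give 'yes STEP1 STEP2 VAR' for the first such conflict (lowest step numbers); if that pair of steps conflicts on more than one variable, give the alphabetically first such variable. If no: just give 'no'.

Answer: yes 2 3 z

Derivation:
Steps 1,2: same thread (A). No race.
Steps 2,3: A(z = z + 3) vs B(x = z + 2). RACE on z (W-R).
Steps 3,4: B(r=z,w=x) vs A(r=y,w=y). No conflict.
Steps 4,5: A(r=y,w=y) vs B(r=z,w=x). No conflict.
Steps 5,6: B(x = z + 3) vs A(z = y + 3). RACE on z (R-W).
Steps 6,7: A(z = y + 3) vs B(y = y * 3). RACE on y (R-W).
First conflict at steps 2,3.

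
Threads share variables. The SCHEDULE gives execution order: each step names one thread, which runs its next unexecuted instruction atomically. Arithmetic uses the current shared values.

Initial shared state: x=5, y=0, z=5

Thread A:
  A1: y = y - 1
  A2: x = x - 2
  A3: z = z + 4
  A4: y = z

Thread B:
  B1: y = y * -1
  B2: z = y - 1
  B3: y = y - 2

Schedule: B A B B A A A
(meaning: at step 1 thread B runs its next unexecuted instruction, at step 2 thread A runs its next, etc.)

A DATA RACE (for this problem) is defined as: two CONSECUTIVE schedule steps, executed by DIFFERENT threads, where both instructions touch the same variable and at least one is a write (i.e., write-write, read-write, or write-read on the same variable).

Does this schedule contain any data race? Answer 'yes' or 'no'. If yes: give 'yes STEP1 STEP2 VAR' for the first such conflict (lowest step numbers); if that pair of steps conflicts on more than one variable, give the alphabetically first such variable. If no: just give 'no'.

Answer: yes 1 2 y

Derivation:
Steps 1,2: B(y = y * -1) vs A(y = y - 1). RACE on y (W-W).
Steps 2,3: A(y = y - 1) vs B(z = y - 1). RACE on y (W-R).
Steps 3,4: same thread (B). No race.
Steps 4,5: B(r=y,w=y) vs A(r=x,w=x). No conflict.
Steps 5,6: same thread (A). No race.
Steps 6,7: same thread (A). No race.
First conflict at steps 1,2.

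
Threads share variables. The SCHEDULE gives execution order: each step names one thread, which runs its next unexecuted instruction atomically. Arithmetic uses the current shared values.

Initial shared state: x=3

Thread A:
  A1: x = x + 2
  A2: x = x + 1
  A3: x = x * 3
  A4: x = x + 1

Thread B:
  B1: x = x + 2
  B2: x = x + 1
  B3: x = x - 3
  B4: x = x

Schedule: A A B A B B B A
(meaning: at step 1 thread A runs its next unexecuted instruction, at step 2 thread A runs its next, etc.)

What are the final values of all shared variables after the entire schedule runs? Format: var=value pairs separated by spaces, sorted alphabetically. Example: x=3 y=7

Step 1: thread A executes A1 (x = x + 2). Shared: x=5. PCs: A@1 B@0
Step 2: thread A executes A2 (x = x + 1). Shared: x=6. PCs: A@2 B@0
Step 3: thread B executes B1 (x = x + 2). Shared: x=8. PCs: A@2 B@1
Step 4: thread A executes A3 (x = x * 3). Shared: x=24. PCs: A@3 B@1
Step 5: thread B executes B2 (x = x + 1). Shared: x=25. PCs: A@3 B@2
Step 6: thread B executes B3 (x = x - 3). Shared: x=22. PCs: A@3 B@3
Step 7: thread B executes B4 (x = x). Shared: x=22. PCs: A@3 B@4
Step 8: thread A executes A4 (x = x + 1). Shared: x=23. PCs: A@4 B@4

Answer: x=23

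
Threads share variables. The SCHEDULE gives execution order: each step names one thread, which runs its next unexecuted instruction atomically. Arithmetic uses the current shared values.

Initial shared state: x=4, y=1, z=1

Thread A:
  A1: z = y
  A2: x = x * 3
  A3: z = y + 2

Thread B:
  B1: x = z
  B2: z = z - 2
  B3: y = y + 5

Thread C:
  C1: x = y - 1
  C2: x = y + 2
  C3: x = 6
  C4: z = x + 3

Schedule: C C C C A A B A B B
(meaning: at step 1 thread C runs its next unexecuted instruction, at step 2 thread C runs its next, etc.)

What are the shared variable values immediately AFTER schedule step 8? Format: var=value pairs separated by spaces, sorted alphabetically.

Answer: x=1 y=1 z=3

Derivation:
Step 1: thread C executes C1 (x = y - 1). Shared: x=0 y=1 z=1. PCs: A@0 B@0 C@1
Step 2: thread C executes C2 (x = y + 2). Shared: x=3 y=1 z=1. PCs: A@0 B@0 C@2
Step 3: thread C executes C3 (x = 6). Shared: x=6 y=1 z=1. PCs: A@0 B@0 C@3
Step 4: thread C executes C4 (z = x + 3). Shared: x=6 y=1 z=9. PCs: A@0 B@0 C@4
Step 5: thread A executes A1 (z = y). Shared: x=6 y=1 z=1. PCs: A@1 B@0 C@4
Step 6: thread A executes A2 (x = x * 3). Shared: x=18 y=1 z=1. PCs: A@2 B@0 C@4
Step 7: thread B executes B1 (x = z). Shared: x=1 y=1 z=1. PCs: A@2 B@1 C@4
Step 8: thread A executes A3 (z = y + 2). Shared: x=1 y=1 z=3. PCs: A@3 B@1 C@4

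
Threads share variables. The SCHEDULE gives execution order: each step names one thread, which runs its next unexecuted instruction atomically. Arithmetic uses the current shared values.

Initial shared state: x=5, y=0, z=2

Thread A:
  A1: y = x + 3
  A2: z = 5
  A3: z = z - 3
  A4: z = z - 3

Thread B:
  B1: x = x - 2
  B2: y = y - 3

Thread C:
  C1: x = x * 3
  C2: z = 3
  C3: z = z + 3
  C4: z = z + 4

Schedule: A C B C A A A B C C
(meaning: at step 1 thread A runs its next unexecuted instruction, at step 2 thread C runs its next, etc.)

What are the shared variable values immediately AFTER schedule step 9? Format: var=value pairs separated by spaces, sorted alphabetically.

Answer: x=13 y=5 z=2

Derivation:
Step 1: thread A executes A1 (y = x + 3). Shared: x=5 y=8 z=2. PCs: A@1 B@0 C@0
Step 2: thread C executes C1 (x = x * 3). Shared: x=15 y=8 z=2. PCs: A@1 B@0 C@1
Step 3: thread B executes B1 (x = x - 2). Shared: x=13 y=8 z=2. PCs: A@1 B@1 C@1
Step 4: thread C executes C2 (z = 3). Shared: x=13 y=8 z=3. PCs: A@1 B@1 C@2
Step 5: thread A executes A2 (z = 5). Shared: x=13 y=8 z=5. PCs: A@2 B@1 C@2
Step 6: thread A executes A3 (z = z - 3). Shared: x=13 y=8 z=2. PCs: A@3 B@1 C@2
Step 7: thread A executes A4 (z = z - 3). Shared: x=13 y=8 z=-1. PCs: A@4 B@1 C@2
Step 8: thread B executes B2 (y = y - 3). Shared: x=13 y=5 z=-1. PCs: A@4 B@2 C@2
Step 9: thread C executes C3 (z = z + 3). Shared: x=13 y=5 z=2. PCs: A@4 B@2 C@3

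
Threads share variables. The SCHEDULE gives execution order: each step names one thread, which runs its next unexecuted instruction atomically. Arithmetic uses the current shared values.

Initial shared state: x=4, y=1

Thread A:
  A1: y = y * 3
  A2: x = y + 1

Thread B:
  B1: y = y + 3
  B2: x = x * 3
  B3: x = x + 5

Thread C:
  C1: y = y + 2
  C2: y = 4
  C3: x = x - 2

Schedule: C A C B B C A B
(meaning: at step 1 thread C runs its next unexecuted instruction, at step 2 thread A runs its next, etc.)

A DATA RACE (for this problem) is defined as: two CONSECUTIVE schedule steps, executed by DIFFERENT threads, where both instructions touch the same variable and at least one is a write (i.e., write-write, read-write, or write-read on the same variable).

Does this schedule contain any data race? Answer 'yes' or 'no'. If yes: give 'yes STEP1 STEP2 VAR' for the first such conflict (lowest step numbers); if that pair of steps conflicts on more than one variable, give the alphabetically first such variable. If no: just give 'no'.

Answer: yes 1 2 y

Derivation:
Steps 1,2: C(y = y + 2) vs A(y = y * 3). RACE on y (W-W).
Steps 2,3: A(y = y * 3) vs C(y = 4). RACE on y (W-W).
Steps 3,4: C(y = 4) vs B(y = y + 3). RACE on y (W-W).
Steps 4,5: same thread (B). No race.
Steps 5,6: B(x = x * 3) vs C(x = x - 2). RACE on x (W-W).
Steps 6,7: C(x = x - 2) vs A(x = y + 1). RACE on x (W-W).
Steps 7,8: A(x = y + 1) vs B(x = x + 5). RACE on x (W-W).
First conflict at steps 1,2.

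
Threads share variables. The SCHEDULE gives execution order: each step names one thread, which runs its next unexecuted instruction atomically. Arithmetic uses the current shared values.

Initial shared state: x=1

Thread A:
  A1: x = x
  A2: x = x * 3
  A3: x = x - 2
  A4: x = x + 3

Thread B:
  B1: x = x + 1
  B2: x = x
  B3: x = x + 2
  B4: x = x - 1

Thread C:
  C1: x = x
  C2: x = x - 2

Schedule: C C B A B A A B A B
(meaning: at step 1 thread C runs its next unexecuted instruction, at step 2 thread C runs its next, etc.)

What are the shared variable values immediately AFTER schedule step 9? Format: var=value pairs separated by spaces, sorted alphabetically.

Answer: x=3

Derivation:
Step 1: thread C executes C1 (x = x). Shared: x=1. PCs: A@0 B@0 C@1
Step 2: thread C executes C2 (x = x - 2). Shared: x=-1. PCs: A@0 B@0 C@2
Step 3: thread B executes B1 (x = x + 1). Shared: x=0. PCs: A@0 B@1 C@2
Step 4: thread A executes A1 (x = x). Shared: x=0. PCs: A@1 B@1 C@2
Step 5: thread B executes B2 (x = x). Shared: x=0. PCs: A@1 B@2 C@2
Step 6: thread A executes A2 (x = x * 3). Shared: x=0. PCs: A@2 B@2 C@2
Step 7: thread A executes A3 (x = x - 2). Shared: x=-2. PCs: A@3 B@2 C@2
Step 8: thread B executes B3 (x = x + 2). Shared: x=0. PCs: A@3 B@3 C@2
Step 9: thread A executes A4 (x = x + 3). Shared: x=3. PCs: A@4 B@3 C@2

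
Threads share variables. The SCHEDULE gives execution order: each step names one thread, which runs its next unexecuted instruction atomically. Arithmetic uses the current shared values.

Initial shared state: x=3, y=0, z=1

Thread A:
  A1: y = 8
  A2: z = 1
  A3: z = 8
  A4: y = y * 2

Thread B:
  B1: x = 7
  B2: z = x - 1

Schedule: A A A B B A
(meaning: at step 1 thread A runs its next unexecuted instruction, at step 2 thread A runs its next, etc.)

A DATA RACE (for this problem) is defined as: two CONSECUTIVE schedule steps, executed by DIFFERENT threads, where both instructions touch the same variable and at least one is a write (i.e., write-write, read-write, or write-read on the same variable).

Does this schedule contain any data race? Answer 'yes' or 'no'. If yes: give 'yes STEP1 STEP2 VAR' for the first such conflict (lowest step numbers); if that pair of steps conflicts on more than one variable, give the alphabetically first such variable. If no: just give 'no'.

Answer: no

Derivation:
Steps 1,2: same thread (A). No race.
Steps 2,3: same thread (A). No race.
Steps 3,4: A(r=-,w=z) vs B(r=-,w=x). No conflict.
Steps 4,5: same thread (B). No race.
Steps 5,6: B(r=x,w=z) vs A(r=y,w=y). No conflict.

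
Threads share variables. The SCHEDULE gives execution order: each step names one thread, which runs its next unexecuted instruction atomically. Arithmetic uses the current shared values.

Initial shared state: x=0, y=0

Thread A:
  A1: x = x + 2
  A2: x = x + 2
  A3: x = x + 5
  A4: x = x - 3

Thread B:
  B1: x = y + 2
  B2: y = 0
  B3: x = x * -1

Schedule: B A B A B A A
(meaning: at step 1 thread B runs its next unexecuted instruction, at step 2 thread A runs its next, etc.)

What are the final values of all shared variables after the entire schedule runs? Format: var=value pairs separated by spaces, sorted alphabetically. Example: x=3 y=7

Step 1: thread B executes B1 (x = y + 2). Shared: x=2 y=0. PCs: A@0 B@1
Step 2: thread A executes A1 (x = x + 2). Shared: x=4 y=0. PCs: A@1 B@1
Step 3: thread B executes B2 (y = 0). Shared: x=4 y=0. PCs: A@1 B@2
Step 4: thread A executes A2 (x = x + 2). Shared: x=6 y=0. PCs: A@2 B@2
Step 5: thread B executes B3 (x = x * -1). Shared: x=-6 y=0. PCs: A@2 B@3
Step 6: thread A executes A3 (x = x + 5). Shared: x=-1 y=0. PCs: A@3 B@3
Step 7: thread A executes A4 (x = x - 3). Shared: x=-4 y=0. PCs: A@4 B@3

Answer: x=-4 y=0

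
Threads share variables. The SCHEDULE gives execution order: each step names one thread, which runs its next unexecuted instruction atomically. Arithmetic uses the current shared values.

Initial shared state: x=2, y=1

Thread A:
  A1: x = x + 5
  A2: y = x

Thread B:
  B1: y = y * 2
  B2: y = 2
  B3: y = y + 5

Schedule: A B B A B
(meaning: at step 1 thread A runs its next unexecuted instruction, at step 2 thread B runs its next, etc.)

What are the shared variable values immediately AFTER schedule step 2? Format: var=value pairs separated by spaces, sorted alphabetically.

Step 1: thread A executes A1 (x = x + 5). Shared: x=7 y=1. PCs: A@1 B@0
Step 2: thread B executes B1 (y = y * 2). Shared: x=7 y=2. PCs: A@1 B@1

Answer: x=7 y=2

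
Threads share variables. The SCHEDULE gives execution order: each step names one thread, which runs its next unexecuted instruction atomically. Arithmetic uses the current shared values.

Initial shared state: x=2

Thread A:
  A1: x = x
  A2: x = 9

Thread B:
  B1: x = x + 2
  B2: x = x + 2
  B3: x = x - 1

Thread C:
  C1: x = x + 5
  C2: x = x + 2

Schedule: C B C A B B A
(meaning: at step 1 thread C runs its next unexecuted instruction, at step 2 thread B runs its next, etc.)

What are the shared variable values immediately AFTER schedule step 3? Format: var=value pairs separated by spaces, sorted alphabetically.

Step 1: thread C executes C1 (x = x + 5). Shared: x=7. PCs: A@0 B@0 C@1
Step 2: thread B executes B1 (x = x + 2). Shared: x=9. PCs: A@0 B@1 C@1
Step 3: thread C executes C2 (x = x + 2). Shared: x=11. PCs: A@0 B@1 C@2

Answer: x=11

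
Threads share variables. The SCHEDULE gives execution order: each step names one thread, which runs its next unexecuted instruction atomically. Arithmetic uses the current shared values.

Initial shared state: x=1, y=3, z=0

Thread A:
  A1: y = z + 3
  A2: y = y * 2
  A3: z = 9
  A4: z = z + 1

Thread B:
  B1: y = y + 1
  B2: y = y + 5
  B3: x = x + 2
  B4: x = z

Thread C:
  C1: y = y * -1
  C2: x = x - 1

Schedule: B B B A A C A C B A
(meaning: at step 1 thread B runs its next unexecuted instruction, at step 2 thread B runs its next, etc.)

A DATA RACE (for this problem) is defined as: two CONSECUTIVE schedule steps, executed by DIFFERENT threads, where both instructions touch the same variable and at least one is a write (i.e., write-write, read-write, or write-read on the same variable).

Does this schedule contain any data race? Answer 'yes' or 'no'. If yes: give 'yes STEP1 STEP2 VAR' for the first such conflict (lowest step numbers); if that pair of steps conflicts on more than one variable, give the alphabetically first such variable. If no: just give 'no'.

Answer: yes 5 6 y

Derivation:
Steps 1,2: same thread (B). No race.
Steps 2,3: same thread (B). No race.
Steps 3,4: B(r=x,w=x) vs A(r=z,w=y). No conflict.
Steps 4,5: same thread (A). No race.
Steps 5,6: A(y = y * 2) vs C(y = y * -1). RACE on y (W-W).
Steps 6,7: C(r=y,w=y) vs A(r=-,w=z). No conflict.
Steps 7,8: A(r=-,w=z) vs C(r=x,w=x). No conflict.
Steps 8,9: C(x = x - 1) vs B(x = z). RACE on x (W-W).
Steps 9,10: B(x = z) vs A(z = z + 1). RACE on z (R-W).
First conflict at steps 5,6.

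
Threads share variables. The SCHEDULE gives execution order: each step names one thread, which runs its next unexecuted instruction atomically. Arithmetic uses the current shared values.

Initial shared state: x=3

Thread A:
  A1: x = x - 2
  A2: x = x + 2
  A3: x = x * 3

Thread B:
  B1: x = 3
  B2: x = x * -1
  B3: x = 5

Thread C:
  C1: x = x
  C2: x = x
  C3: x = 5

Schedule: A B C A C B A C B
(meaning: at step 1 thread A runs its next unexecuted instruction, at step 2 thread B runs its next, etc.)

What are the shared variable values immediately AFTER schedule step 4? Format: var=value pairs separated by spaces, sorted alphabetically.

Answer: x=5

Derivation:
Step 1: thread A executes A1 (x = x - 2). Shared: x=1. PCs: A@1 B@0 C@0
Step 2: thread B executes B1 (x = 3). Shared: x=3. PCs: A@1 B@1 C@0
Step 3: thread C executes C1 (x = x). Shared: x=3. PCs: A@1 B@1 C@1
Step 4: thread A executes A2 (x = x + 2). Shared: x=5. PCs: A@2 B@1 C@1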